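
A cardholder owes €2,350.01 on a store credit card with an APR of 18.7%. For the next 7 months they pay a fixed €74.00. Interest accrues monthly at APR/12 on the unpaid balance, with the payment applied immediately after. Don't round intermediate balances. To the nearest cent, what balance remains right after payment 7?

Monthly rate r = 18.7%/12 = 1.55833% = 0.0155833.
Each month: B ← B·(1+r) − €74.00.
Month 1: interest €36.62; balance after payment €2,312.63.
Month 2: interest €36.04; balance after payment €2,274.67.
Month 3: interest €35.45; balance after payment €2,236.12.
Month 4: interest €34.85; balance after payment €2,196.96.
Month 5: interest €34.24; balance after payment €2,157.20.
Month 6: interest €33.62; balance after payment €2,116.81.
Month 7: interest €32.99; balance after payment €2,075.80.

€2,075.80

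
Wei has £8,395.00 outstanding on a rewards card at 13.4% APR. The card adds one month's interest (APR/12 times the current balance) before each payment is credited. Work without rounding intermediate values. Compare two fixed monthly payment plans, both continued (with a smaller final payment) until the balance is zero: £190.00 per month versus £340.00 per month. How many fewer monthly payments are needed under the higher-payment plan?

Monthly rate r = 13.4%/12 = 1.11667% = 0.0111667.
At £190.00/mo: n = ⌈−ln(1 − rB₀/P)/ln(1+r)⌉ = 62 payments (last £45.07); total interest = total paid − £8,395.00 = £3,240.07.
At £340.00/mo: 30 payments (last £16.50); total interest £1,481.50.
Payments saved = 62 − 30 = 32.

32 fewer payments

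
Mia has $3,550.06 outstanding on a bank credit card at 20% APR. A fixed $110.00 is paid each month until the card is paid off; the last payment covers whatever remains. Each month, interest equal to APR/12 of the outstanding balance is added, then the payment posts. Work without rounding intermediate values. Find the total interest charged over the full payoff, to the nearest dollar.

$1,587

Monthly rate r = 20%/12 = 1.66667% = 0.0166667.
Payoff takes n = ⌈−ln(1 − rB₀/P)/ln(1+r)⌉ = ⌈46.702⌉ = 47 payments; the last is $77.39.
Total paid = 46·$110.00 + $77.39 = $5,137.39.
Total interest = total paid − principal = $5,137.39 − $3,550.06 = $1,587.33.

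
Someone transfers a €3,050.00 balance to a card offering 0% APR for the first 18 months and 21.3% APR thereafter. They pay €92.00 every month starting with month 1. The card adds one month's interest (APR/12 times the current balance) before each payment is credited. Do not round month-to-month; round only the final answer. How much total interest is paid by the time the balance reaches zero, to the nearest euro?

€244

Promo months 1–18 at r₀ = 0%/12 = 0; months 19+ at r₁ = 21.3%/12 = 0.01775.
After month 18 (no interest yet): B = €3,050.00 − 18·€92.00 = €1,394.00.
Then at r₁ with €92.00/mo: n₂ = −ln(1 − r₁·B/P)/ln(1+r₁) ≈ 17.81 → 18 more payments.
Total paid = 35·€92.00 + €74.23 = €3,294.23; interest = €3,294.23 − €3,050.00 = €244.23.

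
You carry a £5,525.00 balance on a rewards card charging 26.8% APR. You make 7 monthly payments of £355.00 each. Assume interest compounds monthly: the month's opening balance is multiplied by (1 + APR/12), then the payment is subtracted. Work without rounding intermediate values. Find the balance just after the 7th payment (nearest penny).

Monthly rate r = 26.8%/12 = 2.23333% = 0.0223333.
Each month: B ← B·(1+r) − £355.00.
Month 1: interest £123.39; balance after payment £5,293.39.
Month 2: interest £118.22; balance after payment £5,056.61.
Month 3: interest £112.93; balance after payment £4,814.54.
Month 4: interest £107.52; balance after payment £4,567.07.
Month 5: interest £102.00; balance after payment £4,314.06.
Month 6: interest £96.35; balance after payment £4,055.41.
Month 7: interest £90.57; balance after payment £3,790.98.

£3,790.98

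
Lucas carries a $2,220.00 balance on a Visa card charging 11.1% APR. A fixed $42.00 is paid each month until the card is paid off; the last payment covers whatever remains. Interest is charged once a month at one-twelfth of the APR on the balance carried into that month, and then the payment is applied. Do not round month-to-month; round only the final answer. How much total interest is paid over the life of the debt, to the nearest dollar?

Monthly rate r = 11.1%/12 = 0.925% = 0.00925.
Payoff takes n = ⌈−ln(1 − rB₀/P)/ln(1+r)⌉ = ⌈72.902⌉ = 73 payments; the last is $37.91.
Total paid = 72·$42.00 + $37.91 = $3,061.91.
Total interest = total paid − principal = $3,061.91 − $2,220.00 = $841.91.

$842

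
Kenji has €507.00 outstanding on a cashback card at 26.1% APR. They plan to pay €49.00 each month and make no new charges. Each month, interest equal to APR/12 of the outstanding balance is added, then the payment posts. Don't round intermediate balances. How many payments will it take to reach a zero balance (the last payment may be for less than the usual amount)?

Monthly rate r = 26.1%/12 = 2.175% = 0.02175.
Recurrence: B ← B·(1+r) − €49.00.
Month 1: interest €11.03; balance after payment €469.03.
Month 2: interest €10.20; balance after payment €430.23.
Closed form: n = −ln(1 − rB₀/P)/ln(1+r) = −ln(0.77495)/ln(1.02175) ≈ 11.849, so the balance reaches zero during payment 12.

12 payments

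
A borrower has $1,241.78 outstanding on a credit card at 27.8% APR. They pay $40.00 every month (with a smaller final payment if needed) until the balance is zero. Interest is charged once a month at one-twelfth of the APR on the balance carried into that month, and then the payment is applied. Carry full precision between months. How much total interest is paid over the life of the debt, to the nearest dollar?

Monthly rate r = 27.8%/12 = 2.31667% = 0.0231667.
Payoff takes n = ⌈−ln(1 − rB₀/P)/ln(1+r)⌉ = ⌈55.457⌉ = 56 payments; the last is $18.40.
Total paid = 55·$40.00 + $18.40 = $2,218.40.
Total interest = total paid − principal = $2,218.40 − $1,241.78 = $976.62.

$977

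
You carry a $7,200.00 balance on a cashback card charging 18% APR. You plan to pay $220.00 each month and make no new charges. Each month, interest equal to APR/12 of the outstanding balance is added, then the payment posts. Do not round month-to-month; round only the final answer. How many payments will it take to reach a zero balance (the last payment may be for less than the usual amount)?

Monthly rate r = 18%/12 = 1.5% = 0.015.
Recurrence: B ← B·(1+r) − $220.00.
Month 1: interest $108.00; balance after payment $7,088.00.
Month 2: interest $106.32; balance after payment $6,974.32.
Closed form: n = −ln(1 − rB₀/P)/ln(1+r) = −ln(0.50909)/ln(1.015) ≈ 45.345, so the balance reaches zero during payment 46.

46 payments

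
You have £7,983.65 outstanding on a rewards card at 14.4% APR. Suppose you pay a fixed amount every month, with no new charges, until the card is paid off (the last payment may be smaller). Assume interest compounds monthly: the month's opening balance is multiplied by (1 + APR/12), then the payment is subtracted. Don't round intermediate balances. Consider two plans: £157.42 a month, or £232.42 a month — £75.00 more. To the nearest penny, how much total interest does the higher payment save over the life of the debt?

£2,025.07

Monthly rate r = 14.4%/12 = 1.2% = 0.012.
At £157.42/mo: n = ⌈−ln(1 − rB₀/P)/ln(1+r)⌉ = 79 payments (last £100.04); total interest = total paid − £7,983.65 = £4,395.15.
At £232.42/mo: 45 payments (last £127.25); total interest £2,370.08.
Interest saved = £4,395.15 − £2,370.08 = £2,025.07.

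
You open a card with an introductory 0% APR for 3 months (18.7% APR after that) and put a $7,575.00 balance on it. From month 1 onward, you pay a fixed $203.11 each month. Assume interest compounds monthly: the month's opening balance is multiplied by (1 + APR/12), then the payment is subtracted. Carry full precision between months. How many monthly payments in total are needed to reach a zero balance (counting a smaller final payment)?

Promo months 1–3 at r₀ = 0%/12 = 0; months 4+ at r₁ = 18.7%/12 = 0.0155833.
After month 3 (no interest yet): B = $7,575.00 − 3·$203.11 = $6,965.67.
Then at r₁ with $203.11/mo: n₂ = −ln(1 − r₁·B/P)/ln(1+r₁) ≈ 49.44 → 50 more payments.

53 months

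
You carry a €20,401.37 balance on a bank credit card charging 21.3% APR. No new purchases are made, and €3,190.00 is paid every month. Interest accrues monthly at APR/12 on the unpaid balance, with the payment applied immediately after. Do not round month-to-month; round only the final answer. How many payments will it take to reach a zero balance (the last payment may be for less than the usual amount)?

7 payments

Monthly rate r = 21.3%/12 = 1.775% = 0.01775.
Recurrence: B ← B·(1+r) − €3,190.00.
Month 1: interest €362.12; balance after payment €17,573.49.
Month 2: interest €311.93; balance after payment €14,695.42.
Closed form: n = −ln(1 − rB₀/P)/ln(1+r) = −ln(0.88648)/ln(1.01775) ≈ 6.849, so the balance reaches zero during payment 7.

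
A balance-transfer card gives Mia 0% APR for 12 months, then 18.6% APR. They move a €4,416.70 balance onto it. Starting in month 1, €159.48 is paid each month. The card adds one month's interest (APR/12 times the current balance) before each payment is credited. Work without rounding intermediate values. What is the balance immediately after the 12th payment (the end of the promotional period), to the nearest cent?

€2,502.94

Promo months 1–12 at r₀ = 0%/12 = 0; months 13+ at r₁ = 18.6%/12 = 0.0155.
After month 12 (no interest yet): B = €4,416.70 − 12·€159.48 = €2,502.94.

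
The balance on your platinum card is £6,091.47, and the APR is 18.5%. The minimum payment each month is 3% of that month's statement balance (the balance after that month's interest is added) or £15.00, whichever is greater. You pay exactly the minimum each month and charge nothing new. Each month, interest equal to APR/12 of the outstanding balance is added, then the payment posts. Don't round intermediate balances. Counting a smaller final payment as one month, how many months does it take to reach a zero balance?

Monthly rate r = 18.5%/12 = 1.54167% = 0.0154167.
While 3% of the post-interest balance exceeds £15.00, each month B ← (B·(1+r))·(1 − 0.03), i.e. B shrinks by the factor (1+r)·0.97 = 0.98495.
This holds for months 1–166. Entering month 167 the balance is £491.79; 3% of the post-interest balance is now below £15.00, so the flat £15.00 minimum applies from here.
From month 167 a fixed £15.00 at rate r clears £491.79 in 47 more payments. Total: 166 + 47 = 213 months.

213 months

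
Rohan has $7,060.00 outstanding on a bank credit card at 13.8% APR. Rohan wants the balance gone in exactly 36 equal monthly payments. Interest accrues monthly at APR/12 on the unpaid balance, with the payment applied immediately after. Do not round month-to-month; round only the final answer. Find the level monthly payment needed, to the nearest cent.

Monthly rate r = 13.8%/12 = 1.15% = 0.0115.
Level-payment amortization: P = B₀·r / (1 − (1+r)^(−n)) = 7060.00·0.0115 / (1 − 1.0115^(−36)).
Denominator 1 − (1+r)^(−36) = 0.337435651.
P = 81.19 / 0.337435651 ≈ 240.61.

$240.61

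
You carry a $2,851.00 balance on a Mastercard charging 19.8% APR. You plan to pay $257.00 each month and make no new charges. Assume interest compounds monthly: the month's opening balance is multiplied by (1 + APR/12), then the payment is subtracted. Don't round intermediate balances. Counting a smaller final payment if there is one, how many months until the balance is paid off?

13 payments

Monthly rate r = 19.8%/12 = 1.65% = 0.0165.
Recurrence: B ← B·(1+r) − $257.00.
Month 1: interest $47.04; balance after payment $2,641.04.
Month 2: interest $43.58; balance after payment $2,427.62.
Closed form: n = −ln(1 − rB₀/P)/ln(1+r) = −ln(0.81696)/ln(1.0165) ≈ 12.353, so the balance reaches zero during payment 13.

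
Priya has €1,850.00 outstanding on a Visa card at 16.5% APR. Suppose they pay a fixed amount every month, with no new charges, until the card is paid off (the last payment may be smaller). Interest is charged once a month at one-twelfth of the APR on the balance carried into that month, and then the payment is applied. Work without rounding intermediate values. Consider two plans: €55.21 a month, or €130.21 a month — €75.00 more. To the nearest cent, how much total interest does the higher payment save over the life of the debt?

€424.22

Monthly rate r = 16.5%/12 = 1.375% = 0.01375.
At €55.21/mo: n = ⌈−ln(1 − rB₀/P)/ln(1+r)⌉ = 46 payments (last €12.29); total interest = total paid − €1,850.00 = €646.74.
At €130.21/mo: 16 payments (last €119.37); total interest €222.52.
Interest saved = €646.74 − €222.52 = €424.22.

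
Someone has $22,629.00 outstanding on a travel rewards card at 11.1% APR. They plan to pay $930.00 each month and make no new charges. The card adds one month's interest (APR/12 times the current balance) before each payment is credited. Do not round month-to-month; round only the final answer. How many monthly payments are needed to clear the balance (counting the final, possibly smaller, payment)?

28 payments

Monthly rate r = 11.1%/12 = 0.925% = 0.00925.
Recurrence: B ← B·(1+r) − $930.00.
Month 1: interest $209.32; balance after payment $21,908.32.
Month 2: interest $202.65; balance after payment $21,180.97.
Closed form: n = −ln(1 − rB₀/P)/ln(1+r) = −ln(0.77493)/ln(1.00925) ≈ 27.693, so the balance reaches zero during payment 28.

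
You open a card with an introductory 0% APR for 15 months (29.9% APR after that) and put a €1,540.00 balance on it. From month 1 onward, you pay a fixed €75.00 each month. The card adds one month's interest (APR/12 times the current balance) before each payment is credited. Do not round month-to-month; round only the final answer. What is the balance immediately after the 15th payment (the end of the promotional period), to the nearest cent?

€415.00

Promo months 1–15 at r₀ = 0%/12 = 0; months 16+ at r₁ = 29.9%/12 = 0.0249167.
After month 15 (no interest yet): B = €1,540.00 − 15·€75.00 = €415.00.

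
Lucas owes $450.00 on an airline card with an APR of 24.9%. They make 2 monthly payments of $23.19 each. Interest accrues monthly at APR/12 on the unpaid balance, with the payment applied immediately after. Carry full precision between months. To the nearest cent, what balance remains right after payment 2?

$422.01

Monthly rate r = 24.9%/12 = 2.075% = 0.02075.
Each month: B ← B·(1+r) − $23.19.
Month 1: interest $9.34; balance after payment $436.15.
Month 2: interest $9.05; balance after payment $422.01.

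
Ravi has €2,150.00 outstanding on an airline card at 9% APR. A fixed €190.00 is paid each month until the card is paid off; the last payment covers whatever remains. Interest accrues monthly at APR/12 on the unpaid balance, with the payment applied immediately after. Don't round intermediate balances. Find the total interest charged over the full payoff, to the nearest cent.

€105.24

Monthly rate r = 9%/12 = 0.75% = 0.0075.
Payoff takes n = ⌈−ln(1 − rB₀/P)/ln(1+r)⌉ = ⌈11.869⌉ = 12 payments; the last is €165.24.
Total paid = 11·€190.00 + €165.24 = €2,255.24.
Total interest = total paid − principal = €2,255.24 − €2,150.00 = €105.24.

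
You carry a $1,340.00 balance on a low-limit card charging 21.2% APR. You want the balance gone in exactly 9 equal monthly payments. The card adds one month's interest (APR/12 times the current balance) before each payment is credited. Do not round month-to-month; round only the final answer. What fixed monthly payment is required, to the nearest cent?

Monthly rate r = 21.2%/12 = 1.76667% = 0.0176667.
Level-payment amortization: P = B₀·r / (1 − (1+r)^(−n)) = 1340.00·0.0176667 / (1 − 1.01767^(−9)).
Denominator 1 − (1+r)^(−9) = 0.145818711.
P = 23.6733 / 0.145818711 ≈ 162.35.

$162.35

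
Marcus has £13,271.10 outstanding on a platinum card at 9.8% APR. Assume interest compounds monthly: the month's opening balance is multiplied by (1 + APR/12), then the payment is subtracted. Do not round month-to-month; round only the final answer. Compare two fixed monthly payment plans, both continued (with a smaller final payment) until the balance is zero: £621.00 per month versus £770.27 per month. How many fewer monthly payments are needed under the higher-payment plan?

5 fewer payments

Monthly rate r = 9.8%/12 = 0.816667% = 0.00816667.
At £621.00/mo: n = ⌈−ln(1 − rB₀/P)/ln(1+r)⌉ = 24 payments (last £361.53); total interest = total paid − £13,271.10 = £1,373.43.
At £770.27/mo: 19 payments (last £496.94); total interest £1,090.70.
Payments saved = 24 − 19 = 5.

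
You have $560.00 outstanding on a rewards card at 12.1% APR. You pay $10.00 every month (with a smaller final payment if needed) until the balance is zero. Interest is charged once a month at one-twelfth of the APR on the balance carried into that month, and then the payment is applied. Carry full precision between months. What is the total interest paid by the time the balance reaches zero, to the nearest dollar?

Monthly rate r = 12.1%/12 = 1.00833% = 0.0100833.
Payoff takes n = ⌈−ln(1 − rB₀/P)/ln(1+r)⌉ = ⌈82.892⌉ = 83 payments; the last is $8.93.
Total paid = 82·$10.00 + $8.93 = $828.93.
Total interest = total paid − principal = $828.93 − $560.00 = $268.93.

$269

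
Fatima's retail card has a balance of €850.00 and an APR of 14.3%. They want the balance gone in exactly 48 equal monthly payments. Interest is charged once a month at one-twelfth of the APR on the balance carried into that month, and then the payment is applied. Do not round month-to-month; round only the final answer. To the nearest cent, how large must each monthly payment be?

€23.36

Monthly rate r = 14.3%/12 = 1.19167% = 0.0119167.
Level-payment amortization: P = B₀·r / (1 − (1+r)^(−n)) = 850.00·0.0119167 / (1 − 1.01192^(−48)).
Denominator 1 − (1+r)^(−48) = 0.433692844.
P = 10.1292 / 0.433692844 ≈ 23.36.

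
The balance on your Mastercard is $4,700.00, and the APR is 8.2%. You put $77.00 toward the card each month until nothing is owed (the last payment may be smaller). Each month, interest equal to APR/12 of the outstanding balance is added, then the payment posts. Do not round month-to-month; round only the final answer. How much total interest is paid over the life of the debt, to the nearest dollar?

Monthly rate r = 8.2%/12 = 0.683333% = 0.00683333.
Payoff takes n = ⌈−ln(1 − rB₀/P)/ln(1+r)⌉ = ⌈79.256⌉ = 80 payments; the last is $19.74.
Total paid = 79·$77.00 + $19.74 = $6,102.74.
Total interest = total paid − principal = $6,102.74 − $4,700.00 = $1,402.74.

$1,403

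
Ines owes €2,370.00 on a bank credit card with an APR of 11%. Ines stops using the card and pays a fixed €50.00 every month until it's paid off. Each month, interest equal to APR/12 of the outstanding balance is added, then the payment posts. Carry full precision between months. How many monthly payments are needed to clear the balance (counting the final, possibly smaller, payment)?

Monthly rate r = 11%/12 = 0.916667% = 0.00916667.
Recurrence: B ← B·(1+r) − €50.00.
Month 1: interest €21.73; balance after payment €2,341.72.
Month 2: interest €21.47; balance after payment €2,313.19.
Closed form: n = −ln(1 − rB₀/P)/ln(1+r) = −ln(0.5655)/ln(1.00917) ≈ 62.471, so the balance reaches zero during payment 63.

63 payments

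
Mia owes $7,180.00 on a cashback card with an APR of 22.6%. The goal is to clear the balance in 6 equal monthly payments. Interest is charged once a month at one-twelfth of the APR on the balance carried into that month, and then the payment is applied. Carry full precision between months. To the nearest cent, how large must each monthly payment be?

$1,276.77

Monthly rate r = 22.6%/12 = 1.88333% = 0.0188333.
Level-payment amortization: P = B₀·r / (1 − (1+r)^(−n)) = 7180.00·0.0188333 / (1 − 1.01883^(−6)).
Denominator 1 − (1+r)^(−6) = 0.105910226.
P = 135.223 / 0.105910226 ≈ 1276.77.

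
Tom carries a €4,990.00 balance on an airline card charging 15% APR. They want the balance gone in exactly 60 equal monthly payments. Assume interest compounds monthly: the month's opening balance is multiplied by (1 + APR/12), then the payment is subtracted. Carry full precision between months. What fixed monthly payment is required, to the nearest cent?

Monthly rate r = 15%/12 = 1.25% = 0.0125.
Level-payment amortization: P = B₀·r / (1 − (1+r)^(−n)) = 4990.00·0.0125 / (1 − 1.0125^(−60)).
Denominator 1 − (1+r)^(−60) = 0.525432397.
P = 62.375 / 0.525432397 ≈ 118.71.

€118.71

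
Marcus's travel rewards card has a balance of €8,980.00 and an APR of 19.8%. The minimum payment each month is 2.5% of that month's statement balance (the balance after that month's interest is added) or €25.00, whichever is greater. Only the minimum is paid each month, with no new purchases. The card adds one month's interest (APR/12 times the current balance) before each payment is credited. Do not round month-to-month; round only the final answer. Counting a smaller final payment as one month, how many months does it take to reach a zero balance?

312 months

Monthly rate r = 19.8%/12 = 1.65% = 0.0165.
While 2.5% of the post-interest balance exceeds €25.00, each month B ← (B·(1+r))·(1 − 0.025), i.e. B shrinks by the factor (1+r)·0.975 = 0.99109.
This holds for months 1–248. Entering month 249 the balance is €975.11; 2.5% of the post-interest balance is now below €25.00, so the flat €25.00 minimum applies from here.
From month 249 a fixed €25.00 at rate r clears €975.11 in 64 more payments. Total: 248 + 64 = 312 months.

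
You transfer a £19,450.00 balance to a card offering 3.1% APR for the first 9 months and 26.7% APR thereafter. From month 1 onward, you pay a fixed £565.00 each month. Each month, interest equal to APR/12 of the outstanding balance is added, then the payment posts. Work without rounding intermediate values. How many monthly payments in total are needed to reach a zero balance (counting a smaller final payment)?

49 months

Promo months 1–9 at r₀ = 3.1%/12 = 0.00258333; months 10+ at r₁ = 26.7%/12 = 0.02225.
After month 9: iterate B ← B·(1+r₀) − £565.00 for 9 months → £14,769.05.
Then at r₁ with £565.00/mo: n₂ = −ln(1 − r₁·B/P)/ln(1+r₁) ≈ 39.60 → 40 more payments.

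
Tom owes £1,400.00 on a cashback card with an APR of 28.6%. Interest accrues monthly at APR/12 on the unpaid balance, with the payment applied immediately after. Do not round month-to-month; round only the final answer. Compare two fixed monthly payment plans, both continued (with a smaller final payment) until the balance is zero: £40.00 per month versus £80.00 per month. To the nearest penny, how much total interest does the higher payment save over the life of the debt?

£1,218.26

Monthly rate r = 28.6%/12 = 2.38333% = 0.0238333.
At £40.00/mo: n = ⌈−ln(1 − rB₀/P)/ln(1+r)⌉ = 77 payments (last £11.45); total interest = total paid − £1,400.00 = £1,651.45.
At £80.00/mo: 23 payments (last £73.19); total interest £433.19.
Interest saved = £1,651.45 − £433.19 = £1,218.26.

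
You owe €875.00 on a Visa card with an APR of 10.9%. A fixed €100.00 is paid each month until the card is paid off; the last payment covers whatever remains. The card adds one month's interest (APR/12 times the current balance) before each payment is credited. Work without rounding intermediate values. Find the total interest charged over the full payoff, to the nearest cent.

€40.93

Monthly rate r = 10.9%/12 = 0.908333% = 0.00908333.
Payoff takes n = ⌈−ln(1 − rB₀/P)/ln(1+r)⌉ = ⌈9.159⌉ = 10 payments; the last is €15.93.
Total paid = 9·€100.00 + €15.93 = €915.93.
Total interest = total paid − principal = €915.93 − €875.00 = €40.93.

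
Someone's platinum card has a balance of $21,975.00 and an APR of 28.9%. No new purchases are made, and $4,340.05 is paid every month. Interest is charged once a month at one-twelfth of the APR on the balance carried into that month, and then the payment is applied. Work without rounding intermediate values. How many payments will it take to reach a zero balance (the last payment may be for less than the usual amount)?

6 months

Monthly rate r = 28.9%/12 = 2.40833% = 0.0240833.
Recurrence: B ← B·(1+r) − $4,340.05.
Month 1: interest $529.23; balance after payment $18,164.18.
Month 2: interest $437.45; balance after payment $14,261.59.
Month 3: interest $343.47; balance after payment $10,265.00.
Month 4: interest $247.22; balance after payment $6,172.17.
Month 5: interest $148.65; balance after payment $1,980.76.
Month 6: interest $47.70; balance after payment $0.00.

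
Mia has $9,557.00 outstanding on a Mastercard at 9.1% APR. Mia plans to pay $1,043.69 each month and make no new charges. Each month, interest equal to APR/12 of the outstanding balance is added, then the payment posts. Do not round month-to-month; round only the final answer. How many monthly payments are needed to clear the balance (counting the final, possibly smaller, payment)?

Monthly rate r = 9.1%/12 = 0.758333% = 0.00758333.
Recurrence: B ← B·(1+r) − $1,043.69.
Month 1: interest $72.47; balance after payment $8,585.78.
Month 2: interest $65.11; balance after payment $7,607.20.
Closed form: n = −ln(1 − rB₀/P)/ln(1+r) = −ln(0.93056)/ln(1.00758) ≈ 9.526, so the balance reaches zero during payment 10.

10 months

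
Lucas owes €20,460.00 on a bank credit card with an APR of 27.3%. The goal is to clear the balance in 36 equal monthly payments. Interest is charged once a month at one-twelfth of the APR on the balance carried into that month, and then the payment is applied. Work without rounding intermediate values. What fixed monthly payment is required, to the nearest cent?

Monthly rate r = 27.3%/12 = 2.275% = 0.02275.
Level-payment amortization: P = B₀·r / (1 − (1+r)^(−n)) = 20460.00·0.02275 / (1 − 1.02275^(−36)).
Denominator 1 − (1+r)^(−36) = 0.555063099.
P = 465.465 / 0.555063099 ≈ 838.58.

€838.58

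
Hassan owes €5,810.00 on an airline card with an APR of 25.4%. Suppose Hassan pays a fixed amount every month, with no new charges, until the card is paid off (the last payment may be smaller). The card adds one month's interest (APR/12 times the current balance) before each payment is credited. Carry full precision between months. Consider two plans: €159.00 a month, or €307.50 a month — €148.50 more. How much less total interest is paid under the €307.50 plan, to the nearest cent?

€3,772.86

Monthly rate r = 25.4%/12 = 2.11667% = 0.0211667.
At €159.00/mo: n = ⌈−ln(1 − rB₀/P)/ln(1+r)⌉ = 71 payments (last €141.21); total interest = total paid − €5,810.00 = €5,461.21.
At €307.50/mo: 25 payments (last €118.35); total interest €1,688.35.
Interest saved = €5,461.21 − €1,688.35 = €3,772.86.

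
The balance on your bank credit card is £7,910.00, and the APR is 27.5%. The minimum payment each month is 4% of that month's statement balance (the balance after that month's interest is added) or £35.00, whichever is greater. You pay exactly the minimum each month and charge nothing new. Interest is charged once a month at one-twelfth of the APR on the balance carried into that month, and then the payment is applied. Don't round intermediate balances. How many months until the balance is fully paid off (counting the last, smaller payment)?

Monthly rate r = 27.5%/12 = 2.29167% = 0.0229167.
While 4% of the post-interest balance exceeds £35.00, each month B ← (B·(1+r))·(1 − 0.04), i.e. B shrinks by the factor (1+r)·0.96 = 0.982.
This holds for months 1–123. Entering month 124 the balance is £847.01; 4% of the post-interest balance is now below £35.00, so the flat £35.00 minimum applies from here.
From month 124 a fixed £35.00 at rate r clears £847.01 in 36 more payments. Total: 123 + 36 = 159 months.

159 months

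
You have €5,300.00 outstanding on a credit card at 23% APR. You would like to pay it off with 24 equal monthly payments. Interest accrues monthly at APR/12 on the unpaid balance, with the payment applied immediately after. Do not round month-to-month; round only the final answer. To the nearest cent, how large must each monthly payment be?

Monthly rate r = 23%/12 = 1.91667% = 0.0191667.
Level-payment amortization: P = B₀·r / (1 − (1+r)^(−n)) = 5300.00·0.0191667 / (1 − 1.01917^(−24)).
Denominator 1 − (1+r)^(−24) = 0.365962513.
P = 101.583 / 0.365962513 ≈ 277.58.

€277.58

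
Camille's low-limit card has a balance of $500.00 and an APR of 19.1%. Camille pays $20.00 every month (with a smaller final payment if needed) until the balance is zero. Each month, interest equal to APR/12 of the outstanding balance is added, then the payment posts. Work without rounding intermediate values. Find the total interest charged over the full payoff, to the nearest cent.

Monthly rate r = 19.1%/12 = 1.59167% = 0.0159167.
Payoff takes n = ⌈−ln(1 − rB₀/P)/ln(1+r)⌉ = ⌈32.129⌉ = 33 payments; the last is $2.60.
Total paid = 32·$20.00 + $2.60 = $642.60.
Total interest = total paid − principal = $642.60 − $500.00 = $142.60.

$142.60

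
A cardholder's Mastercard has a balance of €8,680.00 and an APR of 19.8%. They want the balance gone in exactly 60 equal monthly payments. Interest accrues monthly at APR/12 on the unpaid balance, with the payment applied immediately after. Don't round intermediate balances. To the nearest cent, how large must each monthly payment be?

Monthly rate r = 19.8%/12 = 1.65% = 0.0165.
Level-payment amortization: P = B₀·r / (1 − (1+r)^(−n)) = 8680.00·0.0165 / (1 − 1.0165^(−60)).
Denominator 1 − (1+r)^(−60) = 0.625409274.
P = 143.22 / 0.625409274 ≈ 229.00.

€229.00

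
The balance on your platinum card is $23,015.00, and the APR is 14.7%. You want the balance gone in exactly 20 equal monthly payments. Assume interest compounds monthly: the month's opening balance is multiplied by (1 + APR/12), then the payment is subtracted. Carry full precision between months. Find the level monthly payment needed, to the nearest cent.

Monthly rate r = 14.7%/12 = 1.225% = 0.01225.
Level-payment amortization: P = B₀·r / (1 − (1+r)^(−n)) = 23015.00·0.01225 / (1 − 1.01225^(−20)).
Denominator 1 − (1+r)^(−20) = 0.216129553.
P = 281.934 / 0.216129553 ≈ 1304.47.

$1,304.47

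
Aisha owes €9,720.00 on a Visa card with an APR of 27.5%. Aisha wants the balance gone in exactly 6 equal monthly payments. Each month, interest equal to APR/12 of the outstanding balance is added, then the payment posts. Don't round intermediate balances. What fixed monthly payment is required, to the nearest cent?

€1,752.39

Monthly rate r = 27.5%/12 = 2.29167% = 0.0229167.
Level-payment amortization: P = B₀·r / (1 − (1+r)^(−n)) = 9720.00·0.0229167 / (1 − 1.02292^(−6)).
Denominator 1 − (1+r)^(−6) = 0.127112104.
P = 222.75 / 0.127112104 ≈ 1752.39.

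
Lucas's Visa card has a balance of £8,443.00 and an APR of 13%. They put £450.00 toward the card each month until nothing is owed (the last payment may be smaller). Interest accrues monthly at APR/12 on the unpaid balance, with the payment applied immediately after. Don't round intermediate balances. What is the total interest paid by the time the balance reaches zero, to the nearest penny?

Monthly rate r = 13%/12 = 1.08333% = 0.0108333.
Payoff takes n = ⌈−ln(1 − rB₀/P)/ln(1+r)⌉ = ⌈21.088⌉ = 22 payments; the last is £39.75.
Total paid = 21·£450.00 + £39.75 = £9,489.75.
Total interest = total paid − principal = £9,489.75 − £8,443.00 = £1,046.75.

£1,046.75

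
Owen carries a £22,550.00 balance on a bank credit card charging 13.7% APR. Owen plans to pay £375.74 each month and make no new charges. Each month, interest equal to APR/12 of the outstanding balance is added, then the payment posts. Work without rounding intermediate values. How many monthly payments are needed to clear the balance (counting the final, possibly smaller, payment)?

102 months

Monthly rate r = 13.7%/12 = 1.14167% = 0.0114167.
Recurrence: B ← B·(1+r) − £375.74.
Month 1: interest £257.45; balance after payment £22,431.71.
Month 2: interest £256.10; balance after payment £22,312.06.
Closed form: n = −ln(1 − rB₀/P)/ln(1+r) = −ln(0.31483)/ln(1.01142) ≈ 101.808, so the balance reaches zero during payment 102.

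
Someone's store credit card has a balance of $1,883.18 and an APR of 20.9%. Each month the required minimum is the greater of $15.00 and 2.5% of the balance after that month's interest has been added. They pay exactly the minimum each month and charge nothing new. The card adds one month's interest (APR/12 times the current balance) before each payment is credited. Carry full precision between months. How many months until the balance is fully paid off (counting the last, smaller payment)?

212 months

Monthly rate r = 20.9%/12 = 1.74167% = 0.0174167.
While 2.5% of the post-interest balance exceeds $15.00, each month B ← (B·(1+r))·(1 − 0.025), i.e. B shrinks by the factor (1+r)·0.975 = 0.99198.
This holds for months 1–145. Entering month 146 the balance is $586.00; 2.5% of the post-interest balance is now below $15.00, so the flat $15.00 minimum applies from here.
From month 146 a fixed $15.00 at rate r clears $586.00 in 67 more payments. Total: 145 + 67 = 212 months.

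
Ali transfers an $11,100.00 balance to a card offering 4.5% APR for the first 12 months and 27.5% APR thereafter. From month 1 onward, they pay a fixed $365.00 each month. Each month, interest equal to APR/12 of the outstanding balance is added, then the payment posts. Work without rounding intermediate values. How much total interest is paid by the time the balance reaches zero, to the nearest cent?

$2,858.46

Promo months 1–12 at r₀ = 4.5%/12 = 0.00375; months 13+ at r₁ = 27.5%/12 = 0.0229167.
After month 12: iterate B ← B·(1+r₀) − $365.00 for 12 months → $7,138.46.
Then at r₁ with $365.00/mo: n₂ = −ln(1 − r₁·B/P)/ln(1+r₁) ≈ 26.24 → 27 more payments.
Total paid = 38·$365.00 + $88.46 = $13,958.46; interest = $13,958.46 − $11,100.00 = $2,858.46.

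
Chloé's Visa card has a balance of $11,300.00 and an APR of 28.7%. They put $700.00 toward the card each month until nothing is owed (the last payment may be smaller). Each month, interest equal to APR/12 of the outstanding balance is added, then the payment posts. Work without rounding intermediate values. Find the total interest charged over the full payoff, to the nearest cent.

Monthly rate r = 28.7%/12 = 2.39167% = 0.0239167.
Payoff takes n = ⌈−ln(1 − rB₀/P)/ln(1+r)⌉ = ⌈20.643⌉ = 21 payments; the last is $451.87.
Total paid = 20·$700.00 + $451.87 = $14,451.87.
Total interest = total paid − principal = $14,451.87 − $11,300.00 = $3,151.87.

$3,151.87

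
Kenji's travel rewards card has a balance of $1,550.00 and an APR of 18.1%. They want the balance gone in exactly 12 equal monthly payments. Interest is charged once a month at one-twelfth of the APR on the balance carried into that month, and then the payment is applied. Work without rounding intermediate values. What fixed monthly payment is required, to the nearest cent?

$142.18

Monthly rate r = 18.1%/12 = 1.50833% = 0.0150833.
Level-payment amortization: P = B₀·r / (1 − (1+r)^(−n)) = 1550.00·0.0150833 / (1 − 1.01508^(−12)).
Denominator 1 − (1+r)^(−12) = 0.164436166.
P = 23.3792 / 0.164436166 ≈ 142.18.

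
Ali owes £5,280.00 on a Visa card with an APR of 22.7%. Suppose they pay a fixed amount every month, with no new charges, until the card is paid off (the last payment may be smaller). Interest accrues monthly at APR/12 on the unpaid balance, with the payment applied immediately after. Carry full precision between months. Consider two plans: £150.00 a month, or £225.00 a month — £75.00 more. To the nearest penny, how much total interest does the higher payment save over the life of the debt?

£1,728.62

Monthly rate r = 22.7%/12 = 1.89167% = 0.0189167.
At £150.00/mo: n = ⌈−ln(1 − rB₀/P)/ln(1+r)⌉ = 59 payments (last £74.77); total interest = total paid − £5,280.00 = £3,494.77.
At £225.00/mo: 32 payments (last £71.15); total interest £1,766.15.
Interest saved = £3,494.77 − £1,766.15 = £1,728.62.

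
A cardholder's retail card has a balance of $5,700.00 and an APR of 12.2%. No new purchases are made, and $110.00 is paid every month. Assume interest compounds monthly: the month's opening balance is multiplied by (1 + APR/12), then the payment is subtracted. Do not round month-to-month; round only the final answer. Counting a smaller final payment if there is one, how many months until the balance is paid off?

Monthly rate r = 12.2%/12 = 1.01667% = 0.0101667.
Recurrence: B ← B·(1+r) − $110.00.
Month 1: interest $57.95; balance after payment $5,647.95.
Month 2: interest $57.42; balance after payment $5,595.37.
Closed form: n = −ln(1 − rB₀/P)/ln(1+r) = −ln(0.47318)/ln(1.01017) ≈ 73.974, so the balance reaches zero during payment 74.

74 payments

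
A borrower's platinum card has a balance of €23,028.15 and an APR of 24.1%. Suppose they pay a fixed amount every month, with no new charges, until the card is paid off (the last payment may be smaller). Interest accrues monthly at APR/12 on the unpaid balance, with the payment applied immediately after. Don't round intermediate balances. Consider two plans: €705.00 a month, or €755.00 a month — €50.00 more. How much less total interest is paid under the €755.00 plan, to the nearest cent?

Monthly rate r = 24.1%/12 = 2.00833% = 0.0200833.
At €705.00/mo: n = ⌈−ln(1 − rB₀/P)/ln(1+r)⌉ = 54 payments (last €471.43); total interest = total paid − €23,028.15 = €14,808.28.
At €755.00/mo: 48 payments (last €519.08); total interest €12,975.93.
Interest saved = €14,808.28 − €12,975.93 = €1,832.35.

€1,832.35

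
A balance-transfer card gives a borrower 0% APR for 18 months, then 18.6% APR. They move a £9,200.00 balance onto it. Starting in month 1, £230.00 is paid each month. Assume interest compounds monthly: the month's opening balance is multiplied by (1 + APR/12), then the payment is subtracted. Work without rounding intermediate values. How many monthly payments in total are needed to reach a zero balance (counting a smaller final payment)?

Promo months 1–18 at r₀ = 0%/12 = 0; months 19+ at r₁ = 18.6%/12 = 0.0155.
After month 18 (no interest yet): B = £9,200.00 − 18·£230.00 = £5,060.00.
Then at r₁ with £230.00/mo: n₂ = −ln(1 − r₁·B/P)/ln(1+r₁) ≈ 27.11 → 28 more payments.

46 months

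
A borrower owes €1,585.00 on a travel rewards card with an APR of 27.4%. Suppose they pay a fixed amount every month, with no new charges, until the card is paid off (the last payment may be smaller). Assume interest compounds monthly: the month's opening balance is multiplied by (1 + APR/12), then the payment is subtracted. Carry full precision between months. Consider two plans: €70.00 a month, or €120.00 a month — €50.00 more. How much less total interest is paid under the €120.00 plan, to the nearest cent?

€348.59

Monthly rate r = 27.4%/12 = 2.28333% = 0.0228333.
At €70.00/mo: n = ⌈−ln(1 − rB₀/P)/ln(1+r)⌉ = 33 payments (last €16.62); total interest = total paid − €1,585.00 = €671.62.
At €120.00/mo: 16 payments (last €108.03); total interest €323.03.
Interest saved = €671.62 − €323.03 = €348.59.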